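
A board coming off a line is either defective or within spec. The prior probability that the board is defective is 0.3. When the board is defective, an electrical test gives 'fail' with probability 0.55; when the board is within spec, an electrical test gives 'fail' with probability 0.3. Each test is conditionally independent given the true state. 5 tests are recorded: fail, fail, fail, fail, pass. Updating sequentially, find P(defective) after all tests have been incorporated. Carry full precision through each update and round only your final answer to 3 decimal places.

0.757

Apply Bayes' rule sequentially, carrying P(defective) forward.
After 'fail': P(defective) = 0.55·0.3000 / (0.55·0.3000 + 0.3·0.7000) ≈ 0.4400
After 'fail': P(defective) = 0.55·0.4400 / (0.55·0.4400 + 0.3·0.5600) ≈ 0.5902
After 'fail': P(defective) = 0.55·0.5902 / (0.55·0.5902 + 0.3·0.4098) ≈ 0.7253
After 'fail': P(defective) = 0.55·0.7253 / (0.55·0.7253 + 0.3·0.2747) ≈ 0.8288
After 'pass': P(defective) = 0.45·0.8288 / (0.45·0.8288 + 0.7·0.1712) ≈ 0.7568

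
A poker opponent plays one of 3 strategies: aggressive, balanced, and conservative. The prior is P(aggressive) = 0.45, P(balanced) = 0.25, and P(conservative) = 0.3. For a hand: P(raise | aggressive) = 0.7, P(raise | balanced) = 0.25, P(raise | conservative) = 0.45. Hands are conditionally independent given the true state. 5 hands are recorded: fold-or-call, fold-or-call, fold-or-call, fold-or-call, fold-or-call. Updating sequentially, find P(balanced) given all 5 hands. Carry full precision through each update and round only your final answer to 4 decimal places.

0.7856

After 'fold-or-call': normaliser = 0.3·0.4500 + 0.75·0.2500 + 0.55·0.3000; P(aggressive) ≈ 0.2769, P(balanced) ≈ 0.3846, P(conservative) ≈ 0.3385
After 'fold-or-call': normaliser = 0.3·0.2769 + 0.75·0.3846 + 0.55·0.3385; P(aggressive) ≈ 0.1490, P(balanced) ≈ 0.5172, P(conservative) ≈ 0.3338
After 'fold-or-call': normaliser = 0.3·0.1490 + 0.75·0.5172 + 0.55·0.3338; P(aggressive) ≈ 0.0725, P(balanced) ≈ 0.6295, P(conservative) ≈ 0.2979
After 'fold-or-call': normaliser = 0.3·0.0725 + 0.75·0.6295 + 0.55·0.2979; P(aggressive) ≈ 0.0331, P(balanced) ≈ 0.7178, P(conservative) ≈ 0.2491
After 'fold-or-call': normaliser = 0.3·0.0331 + 0.75·0.7178 + 0.55·0.2491; P(aggressive) ≈ 0.0145, P(balanced) ≈ 0.7856, P(conservative) ≈ 0.1999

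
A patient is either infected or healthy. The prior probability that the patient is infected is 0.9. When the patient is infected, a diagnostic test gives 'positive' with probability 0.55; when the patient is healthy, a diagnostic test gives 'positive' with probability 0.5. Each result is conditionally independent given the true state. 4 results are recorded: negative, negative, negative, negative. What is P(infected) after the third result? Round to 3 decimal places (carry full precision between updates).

After 'negative': P(infected) = 0.45·0.9000 / (0.45·0.9000 + 0.5·0.1000) ≈ 0.8901
After 'negative': P(infected) = 0.45·0.8901 / (0.45·0.8901 + 0.5·0.1099) ≈ 0.8794
After 'negative': P(infected) = 0.45·0.8794 / (0.45·0.8794 + 0.5·0.1206) ≈ 0.8677

0.868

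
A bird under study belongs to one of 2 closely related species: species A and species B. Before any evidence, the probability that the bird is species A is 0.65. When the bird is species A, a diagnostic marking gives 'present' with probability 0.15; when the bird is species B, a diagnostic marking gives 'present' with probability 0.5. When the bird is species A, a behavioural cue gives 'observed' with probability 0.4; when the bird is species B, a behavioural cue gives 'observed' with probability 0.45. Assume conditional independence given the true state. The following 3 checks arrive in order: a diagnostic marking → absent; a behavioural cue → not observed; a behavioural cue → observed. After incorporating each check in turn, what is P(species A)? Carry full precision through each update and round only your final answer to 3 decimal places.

Apply Bayes' rule sequentially, carrying P(species A) forward.
After a diagnostic marking='absent': P(species A) = 0.85·0.6500 / (0.85·0.6500 + 0.5·0.3500) ≈ 0.7595
After a behavioural cue='not observed': P(species A) = 0.6·0.7595 / (0.6·0.7595 + 0.55·0.2405) ≈ 0.7750
After a behavioural cue='observed': P(species A) = 0.4·0.7750 / (0.4·0.7750 + 0.45·0.2250) ≈ 0.7538

0.754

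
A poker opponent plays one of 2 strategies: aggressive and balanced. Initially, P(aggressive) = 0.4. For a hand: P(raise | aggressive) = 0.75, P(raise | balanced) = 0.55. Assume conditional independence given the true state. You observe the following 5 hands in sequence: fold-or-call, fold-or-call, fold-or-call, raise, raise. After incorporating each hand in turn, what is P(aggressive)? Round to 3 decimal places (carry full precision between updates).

After 'fold-or-call': P(aggressive) = 0.25·0.4000 / (0.25·0.4000 + 0.45·0.6000) ≈ 0.2703
After 'fold-or-call': P(aggressive) = 0.25·0.2703 / (0.25·0.2703 + 0.45·0.7297) ≈ 0.1706
After 'fold-or-call': P(aggressive) = 0.25·0.1706 / (0.25·0.1706 + 0.45·0.8294) ≈ 0.1026
After 'raise': P(aggressive) = 0.75·0.1026 / (0.75·0.1026 + 0.55·0.8974) ≈ 0.1349
After 'raise': P(aggressive) = 0.75·0.1349 / (0.75·0.1349 + 0.55·0.8651) ≈ 0.1753

0.175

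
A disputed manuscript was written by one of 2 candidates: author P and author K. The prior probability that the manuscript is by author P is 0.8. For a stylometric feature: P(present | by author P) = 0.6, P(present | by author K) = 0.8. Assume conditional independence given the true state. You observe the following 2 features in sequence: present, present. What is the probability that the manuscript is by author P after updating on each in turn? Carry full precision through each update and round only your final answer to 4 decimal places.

After 'present': P(author P) = 0.6·0.8000 / (0.6·0.8000 + 0.8·0.2000) ≈ 0.7500
After 'present': P(author P) = 0.6·0.7500 / (0.6·0.7500 + 0.8·0.2500) ≈ 0.6923

0.6923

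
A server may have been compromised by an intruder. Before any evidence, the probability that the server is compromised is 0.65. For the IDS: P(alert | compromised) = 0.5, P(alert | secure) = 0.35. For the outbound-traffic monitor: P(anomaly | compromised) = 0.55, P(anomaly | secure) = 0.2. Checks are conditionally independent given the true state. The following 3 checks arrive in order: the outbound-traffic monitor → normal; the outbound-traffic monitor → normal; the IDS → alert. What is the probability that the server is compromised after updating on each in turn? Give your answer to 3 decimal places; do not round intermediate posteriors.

After the outbound-traffic monitor='normal': P(compromised) = 0.45·0.6500 / (0.45·0.6500 + 0.8·0.3500) ≈ 0.5109
After the outbound-traffic monitor='normal': P(compromised) = 0.45·0.5109 / (0.45·0.5109 + 0.8·0.4891) ≈ 0.3701
After the IDS='alert': P(compromised) = 0.5·0.3701 / (0.5·0.3701 + 0.35·0.6299) ≈ 0.4564

0.456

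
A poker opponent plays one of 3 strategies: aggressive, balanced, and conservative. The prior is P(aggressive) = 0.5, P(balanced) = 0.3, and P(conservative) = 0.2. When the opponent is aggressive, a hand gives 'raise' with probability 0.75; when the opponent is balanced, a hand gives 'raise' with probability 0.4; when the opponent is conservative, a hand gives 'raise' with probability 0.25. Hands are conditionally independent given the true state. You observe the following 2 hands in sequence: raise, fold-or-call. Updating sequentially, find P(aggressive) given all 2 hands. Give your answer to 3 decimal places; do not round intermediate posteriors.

After 'raise': normaliser = 0.75·0.5000 + 0.4·0.3000 + 0.25·0.2000; P(aggressive) ≈ 0.6881, P(balanced) ≈ 0.2202, P(conservative) ≈ 0.0917
After 'fold-or-call': normaliser = 0.25·0.6881 + 0.6·0.2202 + 0.75·0.0917; P(aggressive) ≈ 0.4613, P(balanced) ≈ 0.3542, P(conservative) ≈ 0.1845

0.461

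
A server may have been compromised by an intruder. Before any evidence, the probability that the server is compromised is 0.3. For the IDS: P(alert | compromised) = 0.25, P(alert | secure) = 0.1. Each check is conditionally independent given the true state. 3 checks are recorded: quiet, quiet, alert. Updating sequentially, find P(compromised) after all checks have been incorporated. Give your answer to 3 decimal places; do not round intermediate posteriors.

0.427

After 'quiet': P(compromised) = 0.75·0.3000 / (0.75·0.3000 + 0.9·0.7000) ≈ 0.2632
After 'quiet': P(compromised) = 0.75·0.2632 / (0.75·0.2632 + 0.9·0.7368) ≈ 0.2294
After 'alert': P(compromised) = 0.25·0.2294 / (0.25·0.2294 + 0.1·0.7706) ≈ 0.4266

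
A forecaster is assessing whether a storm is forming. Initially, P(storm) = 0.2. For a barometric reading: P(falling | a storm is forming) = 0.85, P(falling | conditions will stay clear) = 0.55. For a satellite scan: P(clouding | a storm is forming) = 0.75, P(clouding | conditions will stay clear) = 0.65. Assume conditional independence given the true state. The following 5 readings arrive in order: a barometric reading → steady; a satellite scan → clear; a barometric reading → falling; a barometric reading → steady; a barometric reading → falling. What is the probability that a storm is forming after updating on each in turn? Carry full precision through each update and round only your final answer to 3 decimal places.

0.045

Apply Bayes' rule sequentially, carrying P(storm) forward.
After a barometric reading='steady': P(storm) = 0.15·0.2000 / (0.15·0.2000 + 0.45·0.8000) ≈ 0.0769
After a satellite scan='clear': P(storm) = 0.25·0.0769 / (0.25·0.0769 + 0.35·0.9231) ≈ 0.0562
After a barometric reading='falling': P(storm) = 0.85·0.0562 / (0.85·0.0562 + 0.55·0.9438) ≈ 0.0842
After a barometric reading='steady': P(storm) = 0.15·0.0842 / (0.15·0.0842 + 0.45·0.9158) ≈ 0.0298
After a barometric reading='falling': P(storm) = 0.85·0.0298 / (0.85·0.0298 + 0.55·0.9702) ≈ 0.0452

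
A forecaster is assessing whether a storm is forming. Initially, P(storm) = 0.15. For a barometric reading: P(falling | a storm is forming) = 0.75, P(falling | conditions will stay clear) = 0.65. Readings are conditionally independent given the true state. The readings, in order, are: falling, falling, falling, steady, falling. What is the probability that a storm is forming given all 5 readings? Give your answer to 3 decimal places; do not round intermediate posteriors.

0.183

Each posterior becomes the prior for the next update.
After 'falling': P(storm) = 0.75·0.1500 / (0.75·0.1500 + 0.65·0.8500) ≈ 0.1692
After 'falling': P(storm) = 0.75·0.1692 / (0.75·0.1692 + 0.65·0.8308) ≈ 0.1902
After 'falling': P(storm) = 0.75·0.1902 / (0.75·0.1902 + 0.65·0.8098) ≈ 0.2133
After 'steady': P(storm) = 0.25·0.2133 / (0.25·0.2133 + 0.35·0.7867) ≈ 0.1622
After 'falling': P(storm) = 0.75·0.1622 / (0.75·0.1622 + 0.65·0.8378) ≈ 0.1826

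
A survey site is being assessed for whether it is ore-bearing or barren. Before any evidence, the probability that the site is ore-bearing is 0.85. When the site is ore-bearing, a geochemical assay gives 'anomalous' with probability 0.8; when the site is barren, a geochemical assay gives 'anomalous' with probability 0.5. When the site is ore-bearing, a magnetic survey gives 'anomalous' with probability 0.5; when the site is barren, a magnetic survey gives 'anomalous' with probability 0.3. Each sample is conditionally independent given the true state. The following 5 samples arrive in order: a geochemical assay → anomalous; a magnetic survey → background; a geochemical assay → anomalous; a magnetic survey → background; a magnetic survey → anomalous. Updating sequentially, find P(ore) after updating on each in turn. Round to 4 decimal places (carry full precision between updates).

0.9250

Apply Bayes' rule sequentially, carrying P(ore) forward.
After a geochemical assay='anomalous': P(ore) = 0.8·0.8500 / (0.8·0.8500 + 0.5·0.1500) ≈ 0.9007
After a magnetic survey='background': P(ore) = 0.5·0.9007 / (0.5·0.9007 + 0.7·0.0993) ≈ 0.8662
After a geochemical assay='anomalous': P(ore) = 0.8·0.8662 / (0.8·0.8662 + 0.5·0.1338) ≈ 0.9120
After a magnetic survey='background': P(ore) = 0.5·0.9120 / (0.5·0.9120 + 0.7·0.0880) ≈ 0.8810
After a magnetic survey='anomalous': P(ore) = 0.5·0.8810 / (0.5·0.8810 + 0.3·0.1190) ≈ 0.9250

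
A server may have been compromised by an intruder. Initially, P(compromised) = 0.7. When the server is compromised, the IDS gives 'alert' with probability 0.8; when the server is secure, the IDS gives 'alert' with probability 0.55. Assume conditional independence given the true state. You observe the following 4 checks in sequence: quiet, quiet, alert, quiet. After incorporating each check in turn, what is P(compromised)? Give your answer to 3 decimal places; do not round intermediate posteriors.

After 'quiet': P(compromised) = 0.2·0.7000 / (0.2·0.7000 + 0.45·0.3000) ≈ 0.5091
After 'quiet': P(compromised) = 0.2·0.5091 / (0.2·0.5091 + 0.45·0.4909) ≈ 0.3155
After 'alert': P(compromised) = 0.8·0.3155 / (0.8·0.3155 + 0.55·0.6845) ≈ 0.4013
After 'quiet': P(compromised) = 0.2·0.4013 / (0.2·0.4013 + 0.45·0.5987) ≈ 0.2296

0.230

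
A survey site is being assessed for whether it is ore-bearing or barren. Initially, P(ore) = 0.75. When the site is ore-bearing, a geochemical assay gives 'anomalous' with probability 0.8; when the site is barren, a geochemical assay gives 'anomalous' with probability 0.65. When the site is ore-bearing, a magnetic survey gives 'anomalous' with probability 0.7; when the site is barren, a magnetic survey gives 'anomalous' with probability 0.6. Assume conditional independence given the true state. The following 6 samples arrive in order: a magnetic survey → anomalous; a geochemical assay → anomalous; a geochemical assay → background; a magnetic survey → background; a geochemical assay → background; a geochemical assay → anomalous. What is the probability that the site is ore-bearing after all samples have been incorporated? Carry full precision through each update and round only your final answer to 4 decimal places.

0.5649

After a magnetic survey='anomalous': P(ore) = 0.7·0.7500 / (0.7·0.7500 + 0.6·0.2500) ≈ 0.7778
After a geochemical assay='anomalous': P(ore) = 0.8·0.7778 / (0.8·0.7778 + 0.65·0.2222) ≈ 0.8116
After a geochemical assay='background': P(ore) = 0.2·0.8116 / (0.2·0.8116 + 0.35·0.1884) ≈ 0.7111
After a magnetic survey='background': P(ore) = 0.3·0.7111 / (0.3·0.7111 + 0.4·0.2889) ≈ 0.6486
After a geochemical assay='background': P(ore) = 0.2·0.6486 / (0.2·0.6486 + 0.35·0.3514) ≈ 0.5134
After a geochemical assay='anomalous': P(ore) = 0.8·0.5134 / (0.8·0.5134 + 0.65·0.4866) ≈ 0.5649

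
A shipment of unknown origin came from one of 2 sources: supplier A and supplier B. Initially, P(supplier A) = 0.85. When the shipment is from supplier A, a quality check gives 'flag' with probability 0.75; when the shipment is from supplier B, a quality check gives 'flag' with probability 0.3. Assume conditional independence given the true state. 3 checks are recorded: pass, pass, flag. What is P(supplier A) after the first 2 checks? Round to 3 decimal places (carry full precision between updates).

0.420

After 'pass': P(supplier A) = 0.25·0.8500 / (0.25·0.8500 + 0.7·0.1500) ≈ 0.6693
After 'pass': P(supplier A) = 0.25·0.6693 / (0.25·0.6693 + 0.7·0.3307) ≈ 0.4195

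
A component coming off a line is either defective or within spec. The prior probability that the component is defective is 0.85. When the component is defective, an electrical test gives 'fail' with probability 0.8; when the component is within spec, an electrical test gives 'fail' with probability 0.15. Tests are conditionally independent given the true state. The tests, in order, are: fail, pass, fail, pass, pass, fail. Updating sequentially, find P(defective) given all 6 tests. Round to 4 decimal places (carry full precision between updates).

Each posterior becomes the prior for the next update.
After 'fail': P(defective) = 0.8·0.8500 / (0.8·0.8500 + 0.15·0.1500) ≈ 0.9680
After 'pass': P(defective) = 0.2·0.9680 / (0.2·0.9680 + 0.85·0.0320) ≈ 0.8767
After 'fail': P(defective) = 0.8·0.8767 / (0.8·0.8767 + 0.15·0.1233) ≈ 0.9743
After 'pass': P(defective) = 0.2·0.9743 / (0.2·0.9743 + 0.85·0.0257) ≈ 0.8992
After 'pass': P(defective) = 0.2·0.8992 / (0.2·0.8992 + 0.85·0.1008) ≈ 0.6774
After 'fail': P(defective) = 0.8·0.6774 / (0.8·0.6774 + 0.15·0.3226) ≈ 0.9180

0.9180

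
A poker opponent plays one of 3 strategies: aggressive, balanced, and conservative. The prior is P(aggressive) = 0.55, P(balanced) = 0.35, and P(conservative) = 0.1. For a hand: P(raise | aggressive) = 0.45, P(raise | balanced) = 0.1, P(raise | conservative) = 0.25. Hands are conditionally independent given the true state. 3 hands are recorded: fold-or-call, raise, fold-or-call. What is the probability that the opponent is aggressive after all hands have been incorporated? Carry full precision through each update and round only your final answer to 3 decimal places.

After 'fold-or-call': normaliser = 0.55·0.5500 + 0.9·0.3500 + 0.75·0.1000; P(aggressive) ≈ 0.4368, P(balanced) ≈ 0.4549, P(conservative) ≈ 0.1083
After 'raise': normaliser = 0.45·0.4368 + 0.1·0.4549 + 0.25·0.1083; P(aggressive) ≈ 0.7304, P(balanced) ≈ 0.1690, P(conservative) ≈ 0.1006
After 'fold-or-call': normaliser = 0.55·0.7304 + 0.9·0.1690 + 0.75·0.1006; P(aggressive) ≈ 0.6384, P(balanced) ≈ 0.2417, P(conservative) ≈ 0.1199

0.638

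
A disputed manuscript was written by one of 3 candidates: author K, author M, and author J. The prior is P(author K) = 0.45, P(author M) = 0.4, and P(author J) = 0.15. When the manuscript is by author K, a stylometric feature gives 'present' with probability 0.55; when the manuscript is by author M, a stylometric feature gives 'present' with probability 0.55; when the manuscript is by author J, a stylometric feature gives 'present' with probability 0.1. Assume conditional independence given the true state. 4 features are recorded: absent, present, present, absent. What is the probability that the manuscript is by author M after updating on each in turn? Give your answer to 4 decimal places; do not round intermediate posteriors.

After 'absent': normaliser = 0.45·0.4500 + 0.45·0.4000 + 0.9·0.1500; P(author K) ≈ 0.3913, P(author M) ≈ 0.3478, P(author J) ≈ 0.2609
After 'present': normaliser = 0.55·0.3913 + 0.55·0.3478 + 0.1·0.2609; P(author K) ≈ 0.4975, P(author M) ≈ 0.4422, P(author J) ≈ 0.0603
After 'present': normaliser = 0.55·0.4975 + 0.55·0.4422 + 0.1·0.0603; P(author K) ≈ 0.5233, P(author M) ≈ 0.4652, P(author J) ≈ 0.0115
After 'absent': normaliser = 0.45·0.5233 + 0.45·0.4652 + 0.9·0.0115; P(author K) ≈ 0.5173, P(author M) ≈ 0.4599, P(author J) ≈ 0.0228

0.4599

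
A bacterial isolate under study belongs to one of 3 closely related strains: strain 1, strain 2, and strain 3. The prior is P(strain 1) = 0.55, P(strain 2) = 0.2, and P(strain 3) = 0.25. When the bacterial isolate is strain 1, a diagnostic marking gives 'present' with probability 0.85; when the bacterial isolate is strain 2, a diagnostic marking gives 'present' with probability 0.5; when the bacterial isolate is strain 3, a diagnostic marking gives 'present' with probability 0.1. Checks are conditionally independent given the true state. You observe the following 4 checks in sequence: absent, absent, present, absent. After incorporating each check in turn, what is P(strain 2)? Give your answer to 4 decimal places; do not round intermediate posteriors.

Apply Bayes' rule sequentially, carrying P(strain 2) forward.
After 'absent': normaliser = 0.15·0.5500 + 0.5·0.2000 + 0.9·0.2500; P(strain 1) ≈ 0.2025, P(strain 2) ≈ 0.2454, P(strain 3) ≈ 0.5521
After 'absent': normaliser = 0.15·0.2025 + 0.5·0.2454 + 0.9·0.5521; P(strain 1) ≈ 0.0467, P(strain 2) ≈ 0.1888, P(strain 3) ≈ 0.7645
After 'present': normaliser = 0.85·0.0467 + 0.5·0.1888 + 0.1·0.7645; P(strain 1) ≈ 0.1886, P(strain 2) ≈ 0.4483, P(strain 3) ≈ 0.3631
After 'absent': normaliser = 0.15·0.1886 + 0.5·0.4483 + 0.9·0.3631; P(strain 1) ≈ 0.0488, P(strain 2) ≈ 0.3870, P(strain 3) ≈ 0.5642

0.3870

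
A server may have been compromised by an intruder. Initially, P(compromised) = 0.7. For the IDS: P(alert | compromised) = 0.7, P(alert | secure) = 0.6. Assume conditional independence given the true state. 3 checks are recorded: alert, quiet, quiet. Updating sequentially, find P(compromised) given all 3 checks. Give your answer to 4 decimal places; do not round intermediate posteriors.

0.6049

After 'alert': P(compromised) = 0.7·0.7000 / (0.7·0.7000 + 0.6·0.3000) ≈ 0.7313
After 'quiet': P(compromised) = 0.3·0.7313 / (0.3·0.7313 + 0.4·0.2687) ≈ 0.6712
After 'quiet': P(compromised) = 0.3·0.6712 / (0.3·0.6712 + 0.4·0.3288) ≈ 0.6049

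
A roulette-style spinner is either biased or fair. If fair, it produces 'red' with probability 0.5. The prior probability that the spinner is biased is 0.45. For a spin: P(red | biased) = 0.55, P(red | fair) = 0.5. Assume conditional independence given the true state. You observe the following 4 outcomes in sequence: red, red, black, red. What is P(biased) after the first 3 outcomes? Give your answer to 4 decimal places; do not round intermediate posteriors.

After 'red': P(biased) = 0.55·0.4500 / (0.55·0.4500 + 0.5·0.5500) ≈ 0.4737
After 'red': P(biased) = 0.55·0.4737 / (0.55·0.4737 + 0.5·0.5263) ≈ 0.4975
After 'black': P(biased) = 0.45·0.4975 / (0.45·0.4975 + 0.5·0.5025) ≈ 0.4712

0.4712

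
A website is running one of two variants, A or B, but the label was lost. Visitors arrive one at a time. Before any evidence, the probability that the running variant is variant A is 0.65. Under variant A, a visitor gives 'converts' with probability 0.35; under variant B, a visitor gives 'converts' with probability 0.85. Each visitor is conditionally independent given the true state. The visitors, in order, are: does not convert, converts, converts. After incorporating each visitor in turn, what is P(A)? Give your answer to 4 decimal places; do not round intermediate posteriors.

Each posterior becomes the prior for the next update.
After 'does not convert': P(A) = 0.65·0.6500 / (0.65·0.6500 + 0.15·0.3500) ≈ 0.8895
After 'converts': P(A) = 0.35·0.8895 / (0.35·0.8895 + 0.85·0.1105) ≈ 0.7682
After 'converts': P(A) = 0.35·0.7682 / (0.35·0.7682 + 0.85·0.2318) ≈ 0.5771

0.5771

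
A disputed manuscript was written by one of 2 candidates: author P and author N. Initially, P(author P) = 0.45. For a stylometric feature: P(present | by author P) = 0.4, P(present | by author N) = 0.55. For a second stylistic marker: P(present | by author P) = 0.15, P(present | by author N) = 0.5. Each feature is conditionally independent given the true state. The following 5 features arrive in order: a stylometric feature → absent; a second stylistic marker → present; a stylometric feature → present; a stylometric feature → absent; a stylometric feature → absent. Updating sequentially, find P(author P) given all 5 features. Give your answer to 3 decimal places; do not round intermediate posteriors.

Each posterior becomes the prior for the next update.
After a stylometric feature='absent': P(author P) = 0.6·0.4500 / (0.6·0.4500 + 0.45·0.5500) ≈ 0.5217
After a second stylistic marker='present': P(author P) = 0.15·0.5217 / (0.15·0.5217 + 0.5·0.4783) ≈ 0.2466
After a stylometric feature='present': P(author P) = 0.4·0.2466 / (0.4·0.2466 + 0.55·0.7534) ≈ 0.1923
After a stylometric feature='absent': P(author P) = 0.6·0.1923 / (0.6·0.1923 + 0.45·0.8077) ≈ 0.2409
After a stylometric feature='absent': P(author P) = 0.6·0.2409 / (0.6·0.2409 + 0.45·0.7591) ≈ 0.2973

0.297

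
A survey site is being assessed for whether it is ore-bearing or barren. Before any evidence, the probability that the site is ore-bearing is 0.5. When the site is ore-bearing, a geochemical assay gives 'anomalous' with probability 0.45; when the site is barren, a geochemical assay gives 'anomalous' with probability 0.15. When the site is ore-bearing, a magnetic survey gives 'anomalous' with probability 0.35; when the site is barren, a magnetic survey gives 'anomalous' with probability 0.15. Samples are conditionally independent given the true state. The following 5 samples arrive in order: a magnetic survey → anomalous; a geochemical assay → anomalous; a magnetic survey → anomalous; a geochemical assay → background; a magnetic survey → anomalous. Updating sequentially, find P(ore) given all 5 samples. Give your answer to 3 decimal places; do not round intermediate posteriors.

0.961

Each posterior becomes the prior for the next update.
After a magnetic survey='anomalous': P(ore) = 0.35·0.5000 / (0.35·0.5000 + 0.15·0.5000) ≈ 0.7000
After a geochemical assay='anomalous': P(ore) = 0.45·0.7000 / (0.45·0.7000 + 0.15·0.3000) ≈ 0.8750
After a magnetic survey='anomalous': P(ore) = 0.35·0.8750 / (0.35·0.8750 + 0.15·0.1250) ≈ 0.9423
After a geochemical assay='background': P(ore) = 0.55·0.9423 / (0.55·0.9423 + 0.85·0.0577) ≈ 0.9136
After a magnetic survey='anomalous': P(ore) = 0.35·0.9136 / (0.35·0.9136 + 0.15·0.0864) ≈ 0.9610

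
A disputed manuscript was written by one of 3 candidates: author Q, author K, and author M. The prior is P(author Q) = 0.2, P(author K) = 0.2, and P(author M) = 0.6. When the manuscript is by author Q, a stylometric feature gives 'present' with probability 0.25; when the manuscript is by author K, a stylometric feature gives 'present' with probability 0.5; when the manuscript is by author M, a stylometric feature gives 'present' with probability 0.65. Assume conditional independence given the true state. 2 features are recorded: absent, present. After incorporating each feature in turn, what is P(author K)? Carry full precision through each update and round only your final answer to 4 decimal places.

After 'absent': normaliser = 0.75·0.2000 + 0.5·0.2000 + 0.35·0.6000; P(author Q) ≈ 0.3261, P(author K) ≈ 0.2174, P(author M) ≈ 0.4565
After 'present': normaliser = 0.25·0.3261 + 0.5·0.2174 + 0.65·0.4565; P(author Q) ≈ 0.1674, P(author K) ≈ 0.2232, P(author M) ≈ 0.6094

0.2232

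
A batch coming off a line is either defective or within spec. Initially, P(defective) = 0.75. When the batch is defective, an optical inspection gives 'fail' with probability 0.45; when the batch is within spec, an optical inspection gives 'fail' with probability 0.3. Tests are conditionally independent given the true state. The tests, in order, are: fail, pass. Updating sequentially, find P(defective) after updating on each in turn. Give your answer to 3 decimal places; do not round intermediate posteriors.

0.780

After 'fail': P(defective) = 0.45·0.7500 / (0.45·0.7500 + 0.3·0.2500) ≈ 0.8182
After 'pass': P(defective) = 0.55·0.8182 / (0.55·0.8182 + 0.7·0.1818) ≈ 0.7795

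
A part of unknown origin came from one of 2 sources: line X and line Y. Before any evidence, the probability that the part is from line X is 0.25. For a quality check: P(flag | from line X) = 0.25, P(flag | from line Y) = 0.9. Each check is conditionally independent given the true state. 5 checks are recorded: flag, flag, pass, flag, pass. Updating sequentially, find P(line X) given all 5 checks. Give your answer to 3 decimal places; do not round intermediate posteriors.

0.287

Each posterior becomes the prior for the next update.
After 'flag': P(line X) = 0.25·0.2500 / (0.25·0.2500 + 0.9·0.7500) ≈ 0.0847
After 'flag': P(line X) = 0.25·0.0847 / (0.25·0.0847 + 0.9·0.9153) ≈ 0.0251
After 'pass': P(line X) = 0.75·0.0251 / (0.75·0.0251 + 0.1·0.9749) ≈ 0.1617
After 'flag': P(line X) = 0.25·0.1617 / (0.25·0.1617 + 0.9·0.8383) ≈ 0.0509
After 'pass': P(line X) = 0.75·0.0509 / (0.75·0.0509 + 0.1·0.9491) ≈ 0.2867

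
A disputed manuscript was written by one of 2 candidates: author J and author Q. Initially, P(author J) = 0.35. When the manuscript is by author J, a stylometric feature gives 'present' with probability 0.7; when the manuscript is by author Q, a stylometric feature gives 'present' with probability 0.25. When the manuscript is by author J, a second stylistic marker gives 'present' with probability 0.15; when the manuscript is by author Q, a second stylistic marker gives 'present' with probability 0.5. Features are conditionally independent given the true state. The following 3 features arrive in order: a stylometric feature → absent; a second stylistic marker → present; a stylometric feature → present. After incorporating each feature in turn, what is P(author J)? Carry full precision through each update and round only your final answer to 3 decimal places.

0.153

After a stylometric feature='absent': P(author J) = 0.3·0.3500 / (0.3·0.3500 + 0.75·0.6500) ≈ 0.1772
After a second stylistic marker='present': P(author J) = 0.15·0.1772 / (0.15·0.1772 + 0.5·0.8228) ≈ 0.0607
After a stylometric feature='present': P(author J) = 0.7·0.0607 / (0.7·0.0607 + 0.25·0.9393) ≈ 0.1532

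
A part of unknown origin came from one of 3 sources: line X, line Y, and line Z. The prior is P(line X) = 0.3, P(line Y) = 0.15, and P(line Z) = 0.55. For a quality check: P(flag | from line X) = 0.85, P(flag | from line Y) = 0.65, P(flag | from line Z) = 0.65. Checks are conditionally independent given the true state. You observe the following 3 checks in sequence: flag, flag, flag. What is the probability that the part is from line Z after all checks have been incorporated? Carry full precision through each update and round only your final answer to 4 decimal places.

Apply Bayes' rule sequentially, carrying P(line Z) forward.
After 'flag': normaliser = 0.85·0.3000 + 0.65·0.1500 + 0.65·0.5500; P(line X) ≈ 0.3592, P(line Y) ≈ 0.1373, P(line Z) ≈ 0.5035
After 'flag': normaliser = 0.85·0.3592 + 0.65·0.1373 + 0.65·0.5035; P(line X) ≈ 0.4229, P(line Y) ≈ 0.1237, P(line Z) ≈ 0.4534
After 'flag': normaliser = 0.85·0.4229 + 0.65·0.1237 + 0.65·0.4534; P(line X) ≈ 0.4894, P(line Y) ≈ 0.1094, P(line Z) ≈ 0.4012

0.4012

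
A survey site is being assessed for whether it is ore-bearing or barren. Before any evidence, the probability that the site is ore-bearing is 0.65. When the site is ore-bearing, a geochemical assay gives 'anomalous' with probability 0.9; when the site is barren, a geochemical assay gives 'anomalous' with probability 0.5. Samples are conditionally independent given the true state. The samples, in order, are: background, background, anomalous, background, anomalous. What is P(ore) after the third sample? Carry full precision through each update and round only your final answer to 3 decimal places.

Each posterior becomes the prior for the next update.
After 'background': P(ore) = 0.1·0.6500 / (0.1·0.6500 + 0.5·0.3500) ≈ 0.2708
After 'background': P(ore) = 0.1·0.2708 / (0.1·0.2708 + 0.5·0.7292) ≈ 0.0691
After 'anomalous': P(ore) = 0.9·0.0691 / (0.9·0.0691 + 0.5·0.9309) ≈ 0.1179

0.118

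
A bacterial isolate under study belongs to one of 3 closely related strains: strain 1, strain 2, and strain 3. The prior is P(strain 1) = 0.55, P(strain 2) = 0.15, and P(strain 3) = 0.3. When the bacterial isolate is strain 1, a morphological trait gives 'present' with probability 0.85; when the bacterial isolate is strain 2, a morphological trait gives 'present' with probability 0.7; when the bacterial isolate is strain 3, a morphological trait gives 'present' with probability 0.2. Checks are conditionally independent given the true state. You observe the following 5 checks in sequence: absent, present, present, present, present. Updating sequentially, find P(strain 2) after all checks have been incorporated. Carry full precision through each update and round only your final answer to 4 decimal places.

0.1991

After 'absent': normaliser = 0.15·0.5500 + 0.3·0.1500 + 0.8·0.3000; P(strain 1) ≈ 0.2245, P(strain 2) ≈ 0.1224, P(strain 3) ≈ 0.6531
After 'present': normaliser = 0.85·0.2245 + 0.7·0.1224 + 0.2·0.6531; P(strain 1) ≈ 0.4687, P(strain 2) ≈ 0.2105, P(strain 3) ≈ 0.3208
After 'present': normaliser = 0.85·0.4687 + 0.7·0.2105 + 0.2·0.3208; P(strain 1) ≈ 0.6532, P(strain 2) ≈ 0.2416, P(strain 3) ≈ 0.1052
After 'present': normaliser = 0.85·0.6532 + 0.7·0.2416 + 0.2·0.1052; P(strain 1) ≈ 0.7449, P(strain 2) ≈ 0.2269, P(strain 3) ≈ 0.0282
After 'present': normaliser = 0.85·0.7449 + 0.7·0.2269 + 0.2·0.0282; P(strain 1) ≈ 0.7938, P(strain 2) ≈ 0.1991, P(strain 3) ≈ 0.0071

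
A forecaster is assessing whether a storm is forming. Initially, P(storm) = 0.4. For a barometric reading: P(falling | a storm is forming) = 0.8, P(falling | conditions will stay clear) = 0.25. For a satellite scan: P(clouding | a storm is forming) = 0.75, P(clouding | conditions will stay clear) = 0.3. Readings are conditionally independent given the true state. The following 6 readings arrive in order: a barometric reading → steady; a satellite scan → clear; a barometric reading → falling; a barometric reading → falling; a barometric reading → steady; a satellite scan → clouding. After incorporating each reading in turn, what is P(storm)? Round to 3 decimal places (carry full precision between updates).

0.302

After a barometric reading='steady': P(storm) = 0.2·0.4000 / (0.2·0.4000 + 0.75·0.6000) ≈ 0.1509
After a satellite scan='clear': P(storm) = 0.25·0.1509 / (0.25·0.1509 + 0.7·0.8491) ≈ 0.0597
After a barometric reading='falling': P(storm) = 0.8·0.0597 / (0.8·0.0597 + 0.25·0.9403) ≈ 0.1689
After a barometric reading='falling': P(storm) = 0.8·0.1689 / (0.8·0.1689 + 0.25·0.8311) ≈ 0.3940
After a barometric reading='steady': P(storm) = 0.2·0.3940 / (0.2·0.3940 + 0.75·0.6060) ≈ 0.1478
After a satellite scan='clouding': P(storm) = 0.75·0.1478 / (0.75·0.1478 + 0.3·0.8522) ≈ 0.3024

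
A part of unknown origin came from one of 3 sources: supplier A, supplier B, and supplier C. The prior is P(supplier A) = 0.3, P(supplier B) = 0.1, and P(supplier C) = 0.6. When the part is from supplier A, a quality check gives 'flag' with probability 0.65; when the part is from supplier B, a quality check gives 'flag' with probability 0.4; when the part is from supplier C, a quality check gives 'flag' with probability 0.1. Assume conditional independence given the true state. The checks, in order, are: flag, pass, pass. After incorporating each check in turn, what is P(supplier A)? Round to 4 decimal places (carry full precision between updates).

After 'flag': normaliser = 0.65·0.3000 + 0.4·0.1000 + 0.1·0.6000; P(supplier A) ≈ 0.6610, P(supplier B) ≈ 0.1356, P(supplier C) ≈ 0.2034
After 'pass': normaliser = 0.35·0.6610 + 0.6·0.1356 + 0.9·0.2034; P(supplier A) ≈ 0.4667, P(supplier B) ≈ 0.1641, P(supplier C) ≈ 0.3692
After 'pass': normaliser = 0.35·0.4667 + 0.6·0.1641 + 0.9·0.3692; P(supplier A) ≈ 0.2749, P(supplier B) ≈ 0.1657, P(supplier C) ≈ 0.5593

0.2749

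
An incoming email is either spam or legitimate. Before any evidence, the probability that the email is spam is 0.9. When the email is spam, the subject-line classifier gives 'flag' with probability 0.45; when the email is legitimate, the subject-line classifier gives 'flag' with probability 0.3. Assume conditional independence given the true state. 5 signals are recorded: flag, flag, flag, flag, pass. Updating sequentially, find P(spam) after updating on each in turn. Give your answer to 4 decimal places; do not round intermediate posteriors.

Each posterior becomes the prior for the next update.
After 'flag': P(spam) = 0.45·0.9000 / (0.45·0.9000 + 0.3·0.1000) ≈ 0.9310
After 'flag': P(spam) = 0.45·0.9310 / (0.45·0.9310 + 0.3·0.0690) ≈ 0.9529
After 'flag': P(spam) = 0.45·0.9529 / (0.45·0.9529 + 0.3·0.0471) ≈ 0.9681
After 'flag': P(spam) = 0.45·0.9681 / (0.45·0.9681 + 0.3·0.0319) ≈ 0.9785
After 'pass': P(spam) = 0.55·0.9785 / (0.55·0.9785 + 0.7·0.0215) ≈ 0.9728

0.9728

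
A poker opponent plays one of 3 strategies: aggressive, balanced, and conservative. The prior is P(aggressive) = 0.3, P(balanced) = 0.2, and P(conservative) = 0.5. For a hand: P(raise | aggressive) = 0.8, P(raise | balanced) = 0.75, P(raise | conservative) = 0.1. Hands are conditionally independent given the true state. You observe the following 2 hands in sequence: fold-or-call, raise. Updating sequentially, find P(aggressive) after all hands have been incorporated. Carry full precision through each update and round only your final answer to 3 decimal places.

0.368

After 'fold-or-call': normaliser = 0.2·0.3000 + 0.25·0.2000 + 0.9·0.5000; P(aggressive) ≈ 0.1071, P(balanced) ≈ 0.0893, P(conservative) ≈ 0.8036
After 'raise': normaliser = 0.8·0.1071 + 0.75·0.0893 + 0.1·0.8036; P(aggressive) ≈ 0.3678, P(balanced) ≈ 0.2874, P(conservative) ≈ 0.3448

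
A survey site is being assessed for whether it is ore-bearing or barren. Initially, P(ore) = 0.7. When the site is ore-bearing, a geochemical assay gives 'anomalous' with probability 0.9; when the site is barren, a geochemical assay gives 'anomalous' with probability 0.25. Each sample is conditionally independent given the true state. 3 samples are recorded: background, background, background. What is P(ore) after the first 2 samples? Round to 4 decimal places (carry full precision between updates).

After 'background': P(ore) = 0.1·0.7000 / (0.1·0.7000 + 0.75·0.3000) ≈ 0.2373
After 'background': P(ore) = 0.1·0.2373 / (0.1·0.2373 + 0.75·0.7627) ≈ 0.0398

0.0398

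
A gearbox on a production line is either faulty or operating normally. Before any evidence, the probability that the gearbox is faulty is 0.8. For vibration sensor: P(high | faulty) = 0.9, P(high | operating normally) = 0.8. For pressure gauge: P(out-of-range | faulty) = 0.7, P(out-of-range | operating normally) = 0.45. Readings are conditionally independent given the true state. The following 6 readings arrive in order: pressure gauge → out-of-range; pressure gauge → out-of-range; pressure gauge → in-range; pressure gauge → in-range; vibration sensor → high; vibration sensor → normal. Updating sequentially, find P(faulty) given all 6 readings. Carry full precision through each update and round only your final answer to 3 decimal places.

0.618

After pressure gauge='out-of-range': P(faulty) = 0.7·0.8000 / (0.7·0.8000 + 0.45·0.2000) ≈ 0.8615
After pressure gauge='out-of-range': P(faulty) = 0.7·0.8615 / (0.7·0.8615 + 0.45·0.1385) ≈ 0.9064
After pressure gauge='in-range': P(faulty) = 0.3·0.9064 / (0.3·0.9064 + 0.55·0.0936) ≈ 0.8408
After pressure gauge='in-range': P(faulty) = 0.3·0.8408 / (0.3·0.8408 + 0.55·0.1592) ≈ 0.7422
After vibration sensor='high': P(faulty) = 0.9·0.7422 / (0.9·0.7422 + 0.8·0.2578) ≈ 0.7641
After vibration sensor='normal': P(faulty) = 0.1·0.7641 / (0.1·0.7641 + 0.2·0.2359) ≈ 0.6183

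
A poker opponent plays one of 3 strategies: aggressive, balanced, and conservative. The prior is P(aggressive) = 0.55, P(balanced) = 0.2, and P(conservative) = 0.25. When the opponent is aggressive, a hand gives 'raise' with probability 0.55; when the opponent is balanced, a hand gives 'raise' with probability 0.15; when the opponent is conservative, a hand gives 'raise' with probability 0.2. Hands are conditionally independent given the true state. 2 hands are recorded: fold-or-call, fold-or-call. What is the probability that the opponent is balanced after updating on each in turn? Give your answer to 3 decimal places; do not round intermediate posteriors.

0.347

After 'fold-or-call': normaliser = 0.45·0.5500 + 0.85·0.2000 + 0.8·0.2500; P(aggressive) ≈ 0.4008, P(balanced) ≈ 0.2753, P(conservative) ≈ 0.3239
After 'fold-or-call': normaliser = 0.45·0.4008 + 0.85·0.2753 + 0.8·0.3239; P(aggressive) ≈ 0.2678, P(balanced) ≈ 0.3475, P(conservative) ≈ 0.3847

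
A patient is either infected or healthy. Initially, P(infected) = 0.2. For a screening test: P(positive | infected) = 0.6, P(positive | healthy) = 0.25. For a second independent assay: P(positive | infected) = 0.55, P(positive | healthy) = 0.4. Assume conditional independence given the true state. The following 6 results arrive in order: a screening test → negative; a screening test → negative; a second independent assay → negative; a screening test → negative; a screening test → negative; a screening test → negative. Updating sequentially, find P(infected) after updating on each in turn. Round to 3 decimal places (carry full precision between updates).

0.008

After a screening test='negative': P(infected) = 0.4·0.2000 / (0.4·0.2000 + 0.75·0.8000) ≈ 0.1176
After a screening test='negative': P(infected) = 0.4·0.1176 / (0.4·0.1176 + 0.75·0.8824) ≈ 0.0664
After a second independent assay='negative': P(infected) = 0.45·0.0664 / (0.45·0.0664 + 0.6·0.9336) ≈ 0.0506
After a screening test='negative': P(infected) = 0.4·0.0506 / (0.4·0.0506 + 0.75·0.9494) ≈ 0.0277
After a screening test='negative': P(infected) = 0.4·0.0277 / (0.4·0.0277 + 0.75·0.9723) ≈ 0.0149
After a screening test='negative': P(infected) = 0.4·0.0149 / (0.4·0.0149 + 0.75·0.9851) ≈ 0.0080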